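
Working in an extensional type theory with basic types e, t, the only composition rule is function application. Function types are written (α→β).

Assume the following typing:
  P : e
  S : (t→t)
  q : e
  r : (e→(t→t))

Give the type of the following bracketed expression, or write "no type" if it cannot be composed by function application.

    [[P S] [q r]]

no type

At [P S]: neither e nor (t→t) can take the other as argument; the node is ill-typed.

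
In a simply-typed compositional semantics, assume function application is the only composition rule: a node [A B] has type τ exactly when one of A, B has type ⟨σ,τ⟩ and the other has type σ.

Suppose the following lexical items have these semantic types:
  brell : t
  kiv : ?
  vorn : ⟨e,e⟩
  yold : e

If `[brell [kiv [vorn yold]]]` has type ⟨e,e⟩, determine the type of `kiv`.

⟨e,⟨t,⟨e,e⟩⟩⟩

[brell [kiv [vorn yold]]] must have type ⟨e,e⟩. The sister brell has type t; that is not a function onto ⟨e,e⟩, so [kiv [vorn yold]] must be the functor, of type ⟨t,⟨e,e⟩⟩.
[kiv [vorn yold]] must have type ⟨t,⟨e,e⟩⟩. The sister [vorn yold] has type e; that is not a function onto ⟨t,⟨e,e⟩⟩, so kiv must be the functor, of type ⟨e,⟨t,⟨e,e⟩⟩⟩.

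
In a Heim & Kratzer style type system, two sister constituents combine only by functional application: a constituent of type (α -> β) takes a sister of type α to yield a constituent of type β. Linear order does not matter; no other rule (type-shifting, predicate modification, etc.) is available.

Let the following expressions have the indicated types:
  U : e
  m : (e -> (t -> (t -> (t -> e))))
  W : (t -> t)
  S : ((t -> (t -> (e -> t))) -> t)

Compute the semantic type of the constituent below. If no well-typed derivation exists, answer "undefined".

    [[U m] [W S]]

[U m]: m is (e -> (t -> (t -> (t -> e)))), U is e; result (t -> (t -> (t -> e))).
[W S]: (t -> t) and ((t -> (t -> (e -> t))) -> t) cannot combine by function application — type clash.

undefined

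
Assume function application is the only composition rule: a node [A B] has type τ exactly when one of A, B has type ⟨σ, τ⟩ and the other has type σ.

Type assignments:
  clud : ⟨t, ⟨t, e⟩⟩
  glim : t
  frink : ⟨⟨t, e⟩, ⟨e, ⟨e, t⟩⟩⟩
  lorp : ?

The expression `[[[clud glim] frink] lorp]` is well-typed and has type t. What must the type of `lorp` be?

⟨⟨e, ⟨e, t⟩⟩, t⟩

For [[[clud glim] frink] lorp] to have type t with [[clud glim] frink] of type ⟨e, ⟨e, t⟩⟩, lorp must be the function: lorp : ⟨⟨e, ⟨e, t⟩⟩, t⟩.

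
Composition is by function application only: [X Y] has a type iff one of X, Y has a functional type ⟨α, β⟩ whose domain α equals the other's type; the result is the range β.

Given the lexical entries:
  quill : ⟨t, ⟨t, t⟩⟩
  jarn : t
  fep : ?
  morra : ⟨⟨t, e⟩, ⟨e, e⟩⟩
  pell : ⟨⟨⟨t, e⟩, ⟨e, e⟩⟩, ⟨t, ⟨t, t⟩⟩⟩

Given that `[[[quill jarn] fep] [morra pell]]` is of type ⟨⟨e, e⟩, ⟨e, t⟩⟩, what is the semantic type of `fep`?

For [[[quill jarn] fep] [morra pell]] to have type ⟨⟨e, e⟩, ⟨e, t⟩⟩ with [morra pell] of type ⟨t, ⟨t, t⟩⟩, [[quill jarn] fep] must be the function: [[quill jarn] fep] : ⟨⟨t, ⟨t, t⟩⟩, ⟨⟨e, e⟩, ⟨e, t⟩⟩⟩.
For [[quill jarn] fep] to have type ⟨⟨t, ⟨t, t⟩⟩, ⟨⟨e, e⟩, ⟨e, t⟩⟩⟩ with [quill jarn] of type ⟨t, t⟩, fep must be the function: fep : ⟨⟨t, t⟩, ⟨⟨t, ⟨t, t⟩⟩, ⟨⟨e, e⟩, ⟨e, t⟩⟩⟩⟩.

⟨⟨t, t⟩, ⟨⟨t, ⟨t, t⟩⟩, ⟨⟨e, e⟩, ⟨e, t⟩⟩⟩⟩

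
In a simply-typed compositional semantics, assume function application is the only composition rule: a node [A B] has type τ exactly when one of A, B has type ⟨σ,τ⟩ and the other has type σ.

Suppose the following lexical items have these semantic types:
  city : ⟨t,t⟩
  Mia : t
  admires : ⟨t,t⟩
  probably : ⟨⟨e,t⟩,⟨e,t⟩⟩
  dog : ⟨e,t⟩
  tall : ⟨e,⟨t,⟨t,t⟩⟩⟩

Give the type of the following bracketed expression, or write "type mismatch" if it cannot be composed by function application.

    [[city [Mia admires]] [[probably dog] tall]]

type mismatch

[Mia admires] — admires of type ⟨t,t⟩ combines with Mia of type t: type t.
[city [Mia admires]] — city of type ⟨t,t⟩ combines with [Mia admires] of type t: type t.
[probably dog] — probably of type ⟨⟨e,t⟩,⟨e,t⟩⟩ combines with dog of type ⟨e,t⟩: type ⟨e,t⟩.
[[probably dog] tall]: ⟨e,t⟩ and ⟨e,⟨t,⟨t,t⟩⟩⟩ cannot combine by function application — type clash.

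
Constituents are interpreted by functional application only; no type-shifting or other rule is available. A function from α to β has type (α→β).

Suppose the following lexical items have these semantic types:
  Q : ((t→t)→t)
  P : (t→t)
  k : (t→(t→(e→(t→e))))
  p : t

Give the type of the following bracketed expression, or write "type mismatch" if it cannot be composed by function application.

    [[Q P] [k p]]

(e→(t→e))

[Q P]: functor Q : ((t→t)→t), argument P : (t→t); result t.
[k p]: functor k : (t→(t→(e→(t→e)))), argument p : t; result (t→(e→(t→e))).
[[Q P] [k p]]: functor [k p] : (t→(e→(t→e))), argument [Q P] : t; result (e→(t→e)).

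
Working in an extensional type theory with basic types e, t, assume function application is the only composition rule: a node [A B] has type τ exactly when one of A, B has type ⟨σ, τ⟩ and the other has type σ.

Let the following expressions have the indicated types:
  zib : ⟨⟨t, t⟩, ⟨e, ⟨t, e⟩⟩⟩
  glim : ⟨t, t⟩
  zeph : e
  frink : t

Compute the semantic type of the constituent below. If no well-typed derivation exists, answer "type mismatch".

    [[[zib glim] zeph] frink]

e

[zib glim]: ⟨⟨t, t⟩, ⟨e, ⟨t, e⟩⟩⟩ applied to ⟨t, t⟩ yields ⟨e, ⟨t, e⟩⟩.
[[zib glim] zeph]: ⟨e, ⟨t, e⟩⟩ applied to e yields ⟨t, e⟩.
[[[zib glim] zeph] frink]: ⟨t, e⟩ applied to t yields e.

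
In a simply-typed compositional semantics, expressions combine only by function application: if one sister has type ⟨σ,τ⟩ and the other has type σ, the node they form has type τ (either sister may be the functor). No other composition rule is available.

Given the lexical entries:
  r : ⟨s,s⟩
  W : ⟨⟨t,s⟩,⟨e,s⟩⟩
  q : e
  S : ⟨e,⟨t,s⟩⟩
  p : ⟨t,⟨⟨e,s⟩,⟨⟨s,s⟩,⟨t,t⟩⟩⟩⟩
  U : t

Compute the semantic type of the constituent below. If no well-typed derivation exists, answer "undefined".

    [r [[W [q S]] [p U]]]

[q S]: ⟨e,⟨t,s⟩⟩ applied to e yields ⟨t,s⟩.
[W [q S]]: ⟨⟨t,s⟩,⟨e,s⟩⟩ applied to ⟨t,s⟩ yields ⟨e,s⟩.
[p U]: ⟨t,⟨⟨e,s⟩,⟨⟨s,s⟩,⟨t,t⟩⟩⟩⟩ applied to t yields ⟨⟨e,s⟩,⟨⟨s,s⟩,⟨t,t⟩⟩⟩.
[[W [q S]] [p U]]: ⟨⟨e,s⟩,⟨⟨s,s⟩,⟨t,t⟩⟩⟩ applied to ⟨e,s⟩ yields ⟨⟨s,s⟩,⟨t,t⟩⟩.
[r [[W [q S]] [p U]]]: ⟨⟨s,s⟩,⟨t,t⟩⟩ applied to ⟨s,s⟩ yields ⟨t,t⟩.

⟨t,t⟩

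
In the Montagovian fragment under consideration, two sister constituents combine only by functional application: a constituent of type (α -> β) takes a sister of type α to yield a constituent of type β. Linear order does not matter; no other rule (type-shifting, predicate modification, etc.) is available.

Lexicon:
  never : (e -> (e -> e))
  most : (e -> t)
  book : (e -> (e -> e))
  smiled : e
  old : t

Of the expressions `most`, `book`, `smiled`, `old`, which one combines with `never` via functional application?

smiled

most : (e -> t) — does not combine with never.
book : (e -> (e -> e)) — does not combine with never.
smiled — combines: never : (e -> (e -> e)) takes smiled : e as argument, giving (e -> e).
old : t — does not combine with never.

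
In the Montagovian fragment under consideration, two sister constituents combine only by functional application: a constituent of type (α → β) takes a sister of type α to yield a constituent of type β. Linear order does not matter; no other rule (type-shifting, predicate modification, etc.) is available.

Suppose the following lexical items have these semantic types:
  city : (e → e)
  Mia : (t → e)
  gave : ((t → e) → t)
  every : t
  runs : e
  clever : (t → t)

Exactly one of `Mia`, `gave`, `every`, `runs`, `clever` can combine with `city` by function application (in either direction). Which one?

runs

Mia : (t → e) — does not combine with city.
gave : ((t → e) → t) — does not combine with city.
every : t — does not combine with city.
runs — combines: city : (e → e) takes runs : e as argument, giving e.
clever : (t → t) — does not combine with city.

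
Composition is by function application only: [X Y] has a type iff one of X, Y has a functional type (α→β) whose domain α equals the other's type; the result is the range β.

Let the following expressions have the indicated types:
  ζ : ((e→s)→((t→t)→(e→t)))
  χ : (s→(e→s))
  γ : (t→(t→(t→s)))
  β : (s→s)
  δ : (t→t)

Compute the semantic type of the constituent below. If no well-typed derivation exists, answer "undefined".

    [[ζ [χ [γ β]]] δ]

undefined

At [γ β]: neither (t→(t→(t→s))) nor (s→s) can take the other as argument; the node is ill-typed.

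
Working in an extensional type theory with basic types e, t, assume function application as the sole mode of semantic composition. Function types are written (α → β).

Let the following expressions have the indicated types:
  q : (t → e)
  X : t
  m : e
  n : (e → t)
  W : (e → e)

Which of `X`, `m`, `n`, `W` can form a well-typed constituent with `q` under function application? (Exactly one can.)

X

X — combines: q : (t → e) takes X : t as argument, giving e.
m : e — does not combine with q.
n : (e → t) — does not combine with q.
W : (e → e) — does not combine with q.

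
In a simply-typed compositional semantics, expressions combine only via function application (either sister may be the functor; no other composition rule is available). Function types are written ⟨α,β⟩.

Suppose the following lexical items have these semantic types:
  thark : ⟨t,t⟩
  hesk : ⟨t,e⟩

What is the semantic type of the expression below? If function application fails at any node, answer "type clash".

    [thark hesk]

type clash

At [thark hesk]: neither ⟨t,t⟩ nor ⟨t,e⟩ can take the other as argument; the node is ill-typed.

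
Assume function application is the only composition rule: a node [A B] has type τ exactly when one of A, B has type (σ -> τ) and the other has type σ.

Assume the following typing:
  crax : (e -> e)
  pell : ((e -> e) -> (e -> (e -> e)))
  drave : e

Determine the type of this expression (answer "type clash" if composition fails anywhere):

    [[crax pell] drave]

At [crax pell], pell : ((e -> e) -> (e -> (e -> e))) takes crax : (e -> e), giving (e -> (e -> e)).
At [[crax pell] drave], [crax pell] : (e -> (e -> e)) takes drave : e, giving (e -> e).

(e -> e)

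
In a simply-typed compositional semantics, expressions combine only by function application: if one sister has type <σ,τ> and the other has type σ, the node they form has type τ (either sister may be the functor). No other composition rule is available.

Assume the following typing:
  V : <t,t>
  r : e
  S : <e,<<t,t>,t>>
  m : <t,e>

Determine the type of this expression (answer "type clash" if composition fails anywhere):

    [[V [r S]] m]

[r S]: S is <e,<<t,t>,t>>, r is e; result <<t,t>,t>.
[V [r S]]: [r S] is <<t,t>,t>, V is <t,t>; result t.
[[V [r S]] m]: m is <t,e>, [V [r S]] is t; result e.

e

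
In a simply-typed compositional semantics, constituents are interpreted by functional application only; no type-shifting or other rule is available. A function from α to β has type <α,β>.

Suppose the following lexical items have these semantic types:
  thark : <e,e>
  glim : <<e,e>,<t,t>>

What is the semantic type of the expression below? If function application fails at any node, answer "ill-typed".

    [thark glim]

[thark glim]: glim is <<e,e>,<t,t>>, thark is <e,e>; result <t,t>.

<t,t>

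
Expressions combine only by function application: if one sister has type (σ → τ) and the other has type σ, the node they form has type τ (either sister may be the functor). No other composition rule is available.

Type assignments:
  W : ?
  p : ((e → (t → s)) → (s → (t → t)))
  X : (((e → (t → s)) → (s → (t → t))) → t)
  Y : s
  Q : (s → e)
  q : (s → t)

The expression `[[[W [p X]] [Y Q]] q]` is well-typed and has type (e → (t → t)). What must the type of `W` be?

[[[W [p X]] [Y Q]] q] is required to be (e → (t → t)). q : (s → t) cannot yield (e → (t → t)) as functor, so [[W [p X]] [Y Q]] : ((s → t) → (e → (t → t))).
[[W [p X]] [Y Q]] is required to be ((s → t) → (e → (t → t))). [Y Q] : e cannot yield ((s → t) → (e → (t → t))) as functor, so [W [p X]] : (e → ((s → t) → (e → (t → t)))).
[W [p X]] is required to be (e → ((s → t) → (e → (t → t)))). [p X] : t cannot yield (e → ((s → t) → (e → (t → t)))) as functor, so W : (t → (e → ((s → t) → (e → (t → t))))).

(t → (e → ((s → t) → (e → (t → t)))))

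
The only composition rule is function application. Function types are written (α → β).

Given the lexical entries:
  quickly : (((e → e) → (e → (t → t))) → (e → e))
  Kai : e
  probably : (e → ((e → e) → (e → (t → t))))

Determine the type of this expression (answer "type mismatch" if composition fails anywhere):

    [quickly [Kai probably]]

(e → e)

[Kai probably]: probably is (e → ((e → e) → (e → (t → t)))), Kai is e; result ((e → e) → (e → (t → t))).
[quickly [Kai probably]]: quickly is (((e → e) → (e → (t → t))) → (e → e)), [Kai probably] is ((e → e) → (e → (t → t))); result (e → e).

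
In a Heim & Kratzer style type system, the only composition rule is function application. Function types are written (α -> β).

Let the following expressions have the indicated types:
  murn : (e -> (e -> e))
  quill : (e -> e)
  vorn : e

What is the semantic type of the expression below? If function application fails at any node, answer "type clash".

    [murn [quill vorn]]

[quill vorn]: functor quill : (e -> e), argument vorn : e; result e.
[murn [quill vorn]]: functor murn : (e -> (e -> e)), argument [quill vorn] : e; result (e -> e).

(e -> e)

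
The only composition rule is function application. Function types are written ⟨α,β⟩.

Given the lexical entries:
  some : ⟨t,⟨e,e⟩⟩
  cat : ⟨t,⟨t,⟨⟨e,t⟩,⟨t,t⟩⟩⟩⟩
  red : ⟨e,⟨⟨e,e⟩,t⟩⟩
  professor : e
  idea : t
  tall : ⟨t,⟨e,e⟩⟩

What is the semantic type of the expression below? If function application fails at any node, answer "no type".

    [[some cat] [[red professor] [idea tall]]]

[some cat]: ⟨t,⟨e,e⟩⟩ with ⟨t,⟨t,⟨⟨e,t⟩,⟨t,t⟩⟩⟩⟩ — neither is a function whose domain matches the other; composition fails here.

no type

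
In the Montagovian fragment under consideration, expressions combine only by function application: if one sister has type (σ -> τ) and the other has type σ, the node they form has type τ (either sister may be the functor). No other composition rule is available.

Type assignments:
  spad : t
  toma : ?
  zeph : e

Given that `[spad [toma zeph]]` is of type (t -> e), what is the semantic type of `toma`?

[spad [toma zeph]] must have type (t -> e). The sister spad has type t; that is not a function onto (t -> e), so [toma zeph] must be the functor, of type (t -> (t -> e)).
[toma zeph] must have type (t -> (t -> e)). The sister zeph has type e; that is not a function onto (t -> (t -> e)), so toma must be the functor, of type (e -> (t -> (t -> e))).

(e -> (t -> (t -> e)))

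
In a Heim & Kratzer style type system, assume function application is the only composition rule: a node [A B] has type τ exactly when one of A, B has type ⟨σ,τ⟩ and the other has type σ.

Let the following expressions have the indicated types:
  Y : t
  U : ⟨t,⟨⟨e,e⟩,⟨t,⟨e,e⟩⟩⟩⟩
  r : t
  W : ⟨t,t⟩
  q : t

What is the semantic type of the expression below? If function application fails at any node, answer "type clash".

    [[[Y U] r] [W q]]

[Y U]: U is ⟨t,⟨⟨e,e⟩,⟨t,⟨e,e⟩⟩⟩⟩, Y is t; result ⟨⟨e,e⟩,⟨t,⟨e,e⟩⟩⟩.
[[Y U] r]: ⟨⟨e,e⟩,⟨t,⟨e,e⟩⟩⟩ with t — neither is a function whose domain matches the other; composition fails here.

type clash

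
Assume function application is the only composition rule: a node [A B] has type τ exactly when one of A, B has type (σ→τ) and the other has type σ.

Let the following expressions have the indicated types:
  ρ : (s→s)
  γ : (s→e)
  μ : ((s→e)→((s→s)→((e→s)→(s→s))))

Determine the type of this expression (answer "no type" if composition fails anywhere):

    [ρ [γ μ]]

((e→s)→(s→s))

[γ μ] — μ of type ((s→e)→((s→s)→((e→s)→(s→s)))) combines with γ of type (s→e): type ((s→s)→((e→s)→(s→s))).
[ρ [γ μ]] — [γ μ] of type ((s→s)→((e→s)→(s→s))) combines with ρ of type (s→s): type ((e→s)→(s→s)).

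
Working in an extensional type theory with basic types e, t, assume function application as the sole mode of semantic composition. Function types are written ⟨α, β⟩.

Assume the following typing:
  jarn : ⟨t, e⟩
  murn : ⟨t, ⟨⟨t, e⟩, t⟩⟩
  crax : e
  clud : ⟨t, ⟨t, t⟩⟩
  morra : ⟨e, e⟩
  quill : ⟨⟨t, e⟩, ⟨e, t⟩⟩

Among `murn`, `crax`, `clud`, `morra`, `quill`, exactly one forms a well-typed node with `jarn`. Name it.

quill

murn : ⟨t, ⟨⟨t, e⟩, t⟩⟩ — no; jarn wants t, and murn wants t.
crax : e — no; jarn wants t, and crax wants nothing (atomic).
clud : ⟨t, ⟨t, t⟩⟩ — no; jarn wants t, and clud wants t.
morra : ⟨e, e⟩ — no; jarn wants t, and morra wants e.
quill — combines: quill : ⟨⟨t, e⟩, ⟨e, t⟩⟩ takes jarn : ⟨t, e⟩ as argument, giving ⟨e, t⟩.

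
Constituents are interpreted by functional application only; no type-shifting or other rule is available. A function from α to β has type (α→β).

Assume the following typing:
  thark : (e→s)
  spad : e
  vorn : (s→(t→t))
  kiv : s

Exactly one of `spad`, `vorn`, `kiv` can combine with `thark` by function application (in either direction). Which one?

spad

spad — combines: thark : (e→s) takes spad : e as argument, giving s.
vorn : (s→(t→t)) — does not combine with thark.
kiv : s — does not combine with thark.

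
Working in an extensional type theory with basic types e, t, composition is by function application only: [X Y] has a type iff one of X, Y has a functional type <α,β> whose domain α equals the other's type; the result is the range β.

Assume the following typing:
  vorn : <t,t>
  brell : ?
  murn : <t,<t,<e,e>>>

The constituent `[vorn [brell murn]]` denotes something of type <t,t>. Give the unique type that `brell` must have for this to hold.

<<t,<t,<e,e>>>,<<t,t>,<t,t>>>

At [vorn [brell murn]] (required: <t,t>): vorn is <t,t>, which is not a function with range <t,t>; hence [brell murn] is the functor — type <<t,t>,<t,t>>.
At [brell murn] (required: <<t,t>,<t,t>>): murn is <t,<t,<e,e>>>, which is not a function with range <<t,t>,<t,t>>; hence brell is the functor — type <<t,<t,<e,e>>>,<<t,t>,<t,t>>>.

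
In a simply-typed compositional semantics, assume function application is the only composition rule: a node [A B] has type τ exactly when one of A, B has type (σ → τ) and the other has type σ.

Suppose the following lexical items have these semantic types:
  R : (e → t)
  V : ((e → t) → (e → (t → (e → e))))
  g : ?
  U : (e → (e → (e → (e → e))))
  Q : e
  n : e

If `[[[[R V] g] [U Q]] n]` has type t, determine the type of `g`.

At [[[[R V] g] [U Q]] n] (required: t): n is e, which is not a function with range t; hence [[[R V] g] [U Q]] is the functor — type (e → t).
At [[[R V] g] [U Q]] (required: (e → t)): [U Q] is (e → (e → (e → e))), which is not a function with range (e → t); hence [[R V] g] is the functor — type ((e → (e → (e → e))) → (e → t)).
At [[R V] g] (required: ((e → (e → (e → e))) → (e → t))): [R V] is (e → (t → (e → e))), which is not a function with range ((e → (e → (e → e))) → (e → t)); hence g is the functor — type ((e → (t → (e → e))) → ((e → (e → (e → e))) → (e → t))).

((e → (t → (e → e))) → ((e → (e → (e → e))) → (e → t)))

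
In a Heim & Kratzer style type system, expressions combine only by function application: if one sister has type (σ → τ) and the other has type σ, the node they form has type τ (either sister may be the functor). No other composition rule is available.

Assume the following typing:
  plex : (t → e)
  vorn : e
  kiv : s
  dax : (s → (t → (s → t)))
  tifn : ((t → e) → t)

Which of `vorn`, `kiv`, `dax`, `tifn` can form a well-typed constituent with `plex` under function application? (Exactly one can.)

vorn : e — no; plex wants t, and vorn wants nothing (atomic).
kiv : s — no; plex wants t, and kiv wants nothing (atomic).
dax : (s → (t → (s → t))) — no; plex wants t, and dax wants s.
tifn — combines: tifn : ((t → e) → t) takes plex : (t → e) as argument, giving t.

tifn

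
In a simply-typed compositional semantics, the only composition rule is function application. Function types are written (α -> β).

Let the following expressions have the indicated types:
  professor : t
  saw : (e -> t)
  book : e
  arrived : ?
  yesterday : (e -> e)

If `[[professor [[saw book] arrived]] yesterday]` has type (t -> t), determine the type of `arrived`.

For [[professor [[saw book] arrived]] yesterday] to have type (t -> t) with yesterday of type (e -> e), [professor [[saw book] arrived]] must be the function: [professor [[saw book] arrived]] : ((e -> e) -> (t -> t)).
For [professor [[saw book] arrived]] to have type ((e -> e) -> (t -> t)) with professor of type t, [[saw book] arrived] must be the function: [[saw book] arrived] : (t -> ((e -> e) -> (t -> t))).
For [[saw book] arrived] to have type (t -> ((e -> e) -> (t -> t))) with [saw book] of type t, arrived must be the function: arrived : (t -> (t -> ((e -> e) -> (t -> t)))).

(t -> (t -> ((e -> e) -> (t -> t))))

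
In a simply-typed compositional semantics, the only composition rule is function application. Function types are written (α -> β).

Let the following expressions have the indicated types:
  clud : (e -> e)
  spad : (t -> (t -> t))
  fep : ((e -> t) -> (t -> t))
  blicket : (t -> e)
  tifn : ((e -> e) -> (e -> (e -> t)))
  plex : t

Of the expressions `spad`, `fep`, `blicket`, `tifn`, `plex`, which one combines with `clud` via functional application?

spad : (t -> (t -> t)) — does not combine with clud.
fep : ((e -> t) -> (t -> t)) — does not combine with clud.
blicket : (t -> e) — does not combine with clud.
tifn — combines: tifn : ((e -> e) -> (e -> (e -> t))) takes clud : (e -> e) as argument, giving (e -> (e -> t)).
plex : t — does not combine with clud.

tifn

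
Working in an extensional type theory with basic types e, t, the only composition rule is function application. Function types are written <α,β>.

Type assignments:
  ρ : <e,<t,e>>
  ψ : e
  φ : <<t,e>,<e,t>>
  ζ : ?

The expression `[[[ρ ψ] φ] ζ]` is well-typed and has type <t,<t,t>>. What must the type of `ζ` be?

<<e,t>,<t,<t,t>>>

[[[ρ ψ] φ] ζ] must have type <t,<t,t>>. The sister [[ρ ψ] φ] has type <e,t>; that is not a function onto <t,<t,t>>, so ζ must be the functor, of type <<e,t>,<t,<t,t>>>.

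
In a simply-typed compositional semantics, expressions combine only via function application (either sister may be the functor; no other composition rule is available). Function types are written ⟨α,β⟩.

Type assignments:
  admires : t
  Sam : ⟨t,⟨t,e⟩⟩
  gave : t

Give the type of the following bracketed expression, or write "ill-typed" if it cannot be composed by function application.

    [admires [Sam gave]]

[Sam gave] — Sam of type ⟨t,⟨t,e⟩⟩ combines with gave of type t: type ⟨t,e⟩.
[admires [Sam gave]] — [Sam gave] of type ⟨t,e⟩ combines with admires of type t: type e.

e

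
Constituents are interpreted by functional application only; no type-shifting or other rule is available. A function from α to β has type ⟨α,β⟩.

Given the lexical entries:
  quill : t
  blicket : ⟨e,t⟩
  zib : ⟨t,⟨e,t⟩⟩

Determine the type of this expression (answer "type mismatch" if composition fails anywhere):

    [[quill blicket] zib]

type mismatch

[quill blicket]: t with ⟨e,t⟩ — neither is a function whose domain matches the other; composition fails here.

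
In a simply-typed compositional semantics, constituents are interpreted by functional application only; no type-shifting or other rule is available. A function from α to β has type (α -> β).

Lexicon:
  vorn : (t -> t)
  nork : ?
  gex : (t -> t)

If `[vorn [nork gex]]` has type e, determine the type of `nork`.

((t -> t) -> ((t -> t) -> e))

[vorn [nork gex]] must have type e. The sister vorn has type (t -> t); that is not a function onto e, so [nork gex] must be the functor, of type ((t -> t) -> e).
[nork gex] must have type ((t -> t) -> e). The sister gex has type (t -> t); that is not a function onto ((t -> t) -> e), so nork must be the functor, of type ((t -> t) -> ((t -> t) -> e)).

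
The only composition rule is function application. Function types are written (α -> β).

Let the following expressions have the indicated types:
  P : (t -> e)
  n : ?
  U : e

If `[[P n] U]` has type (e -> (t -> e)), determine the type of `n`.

For [[P n] U] to have type (e -> (t -> e)) with U of type e, [P n] must be the function: [P n] : (e -> (e -> (t -> e))).
For [P n] to have type (e -> (e -> (t -> e))) with P of type (t -> e), n must be the function: n : ((t -> e) -> (e -> (e -> (t -> e)))).

((t -> e) -> (e -> (e -> (t -> e))))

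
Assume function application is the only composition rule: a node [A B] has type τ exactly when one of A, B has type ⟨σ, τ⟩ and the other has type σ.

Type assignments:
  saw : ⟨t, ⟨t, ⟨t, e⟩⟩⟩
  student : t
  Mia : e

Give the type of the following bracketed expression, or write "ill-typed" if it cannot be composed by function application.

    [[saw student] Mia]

ill-typed

At [saw student], saw : ⟨t, ⟨t, ⟨t, e⟩⟩⟩ takes student : t, giving ⟨t, ⟨t, e⟩⟩.
At [[saw student] Mia]: neither ⟨t, ⟨t, e⟩⟩ nor e can take the other as argument; the node is ill-typed.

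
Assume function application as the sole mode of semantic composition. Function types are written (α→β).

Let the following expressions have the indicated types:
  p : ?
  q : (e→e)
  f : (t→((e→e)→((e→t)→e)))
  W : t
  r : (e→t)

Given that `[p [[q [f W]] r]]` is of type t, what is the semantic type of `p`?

[p [[q [f W]] r]] is required to be t. [[q [f W]] r] : e cannot yield t as functor, so p : (e→t).

(e→t)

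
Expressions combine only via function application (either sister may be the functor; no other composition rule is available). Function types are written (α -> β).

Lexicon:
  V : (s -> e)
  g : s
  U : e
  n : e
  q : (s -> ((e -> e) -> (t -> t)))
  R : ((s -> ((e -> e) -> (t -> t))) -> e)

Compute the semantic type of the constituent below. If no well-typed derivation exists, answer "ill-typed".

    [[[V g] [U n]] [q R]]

ill-typed

[V g] — V of type (s -> e) combines with g of type s: type e.
[U n]: e and e cannot combine by function application — type clash.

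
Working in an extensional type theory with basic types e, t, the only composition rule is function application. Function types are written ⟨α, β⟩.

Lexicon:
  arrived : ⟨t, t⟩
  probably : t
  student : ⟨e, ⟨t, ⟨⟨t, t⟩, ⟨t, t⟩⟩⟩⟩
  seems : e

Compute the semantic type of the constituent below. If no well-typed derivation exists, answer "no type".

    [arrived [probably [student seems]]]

⟨t, t⟩

[student seems]: student is ⟨e, ⟨t, ⟨⟨t, t⟩, ⟨t, t⟩⟩⟩⟩, seems is e; result ⟨t, ⟨⟨t, t⟩, ⟨t, t⟩⟩⟩.
[probably [student seems]]: [student seems] is ⟨t, ⟨⟨t, t⟩, ⟨t, t⟩⟩⟩, probably is t; result ⟨⟨t, t⟩, ⟨t, t⟩⟩.
[arrived [probably [student seems]]]: [probably [student seems]] is ⟨⟨t, t⟩, ⟨t, t⟩⟩, arrived is ⟨t, t⟩; result ⟨t, t⟩.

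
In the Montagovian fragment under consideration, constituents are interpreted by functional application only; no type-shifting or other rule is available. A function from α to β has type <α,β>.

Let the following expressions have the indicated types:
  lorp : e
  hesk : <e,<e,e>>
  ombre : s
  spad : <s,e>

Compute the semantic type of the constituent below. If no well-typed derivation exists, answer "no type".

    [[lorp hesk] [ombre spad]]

At [lorp hesk], hesk : <e,<e,e>> takes lorp : e, giving <e,e>.
At [ombre spad], spad : <s,e> takes ombre : s, giving e.
At [[lorp hesk] [ombre spad]], [lorp hesk] : <e,e> takes [ombre spad] : e, giving e.

e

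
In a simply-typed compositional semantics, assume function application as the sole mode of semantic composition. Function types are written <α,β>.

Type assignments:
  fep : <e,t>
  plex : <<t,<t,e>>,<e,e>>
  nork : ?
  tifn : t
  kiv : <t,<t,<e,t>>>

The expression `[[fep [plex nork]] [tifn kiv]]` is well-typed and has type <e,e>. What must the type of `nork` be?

[[fep [plex nork]] [tifn kiv]] is required to be <e,e>. [tifn kiv] : <t,<e,t>> cannot yield <e,e> as functor, so [fep [plex nork]] : <<t,<e,t>>,<e,e>>.
[fep [plex nork]] is required to be <<t,<e,t>>,<e,e>>. fep : <e,t> cannot yield <<t,<e,t>>,<e,e>> as functor, so [plex nork] : <<e,t>,<<t,<e,t>>,<e,e>>>.
[plex nork] is required to be <<e,t>,<<t,<e,t>>,<e,e>>>. plex : <<t,<t,e>>,<e,e>> cannot yield <<e,t>,<<t,<e,t>>,<e,e>>> as functor, so nork : <<<t,<t,e>>,<e,e>>,<<e,t>,<<t,<e,t>>,<e,e>>>>.

<<<t,<t,e>>,<e,e>>,<<e,t>,<<t,<e,t>>,<e,e>>>>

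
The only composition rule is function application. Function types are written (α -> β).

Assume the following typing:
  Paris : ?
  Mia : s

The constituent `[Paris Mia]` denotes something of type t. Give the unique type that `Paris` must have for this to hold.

(s -> t)

[Paris Mia] must have type t. The sister Mia has type s; that is not a function onto t, so Paris must be the functor, of type (s -> t).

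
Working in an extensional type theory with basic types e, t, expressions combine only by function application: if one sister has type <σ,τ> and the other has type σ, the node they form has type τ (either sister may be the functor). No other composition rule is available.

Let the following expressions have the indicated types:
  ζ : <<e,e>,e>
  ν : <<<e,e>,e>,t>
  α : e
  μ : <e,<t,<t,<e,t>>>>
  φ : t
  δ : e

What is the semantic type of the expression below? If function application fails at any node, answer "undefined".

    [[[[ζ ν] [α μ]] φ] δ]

t

[ζ ν]: <<<e,e>,e>,t> applied to <<e,e>,e> yields t.
[α μ]: <e,<t,<t,<e,t>>>> applied to e yields <t,<t,<e,t>>>.
[[ζ ν] [α μ]]: <t,<t,<e,t>>> applied to t yields <t,<e,t>>.
[[[ζ ν] [α μ]] φ]: <t,<e,t>> applied to t yields <e,t>.
[[[[ζ ν] [α μ]] φ] δ]: <e,t> applied to e yields t.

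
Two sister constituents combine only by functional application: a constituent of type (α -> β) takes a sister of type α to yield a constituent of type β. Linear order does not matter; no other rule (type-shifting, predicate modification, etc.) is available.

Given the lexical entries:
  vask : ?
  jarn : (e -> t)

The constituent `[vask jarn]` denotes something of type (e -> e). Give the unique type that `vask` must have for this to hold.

For [vask jarn] to have type (e -> e) with jarn of type (e -> t), vask must be the function: vask : ((e -> t) -> (e -> e)).

((e -> t) -> (e -> e))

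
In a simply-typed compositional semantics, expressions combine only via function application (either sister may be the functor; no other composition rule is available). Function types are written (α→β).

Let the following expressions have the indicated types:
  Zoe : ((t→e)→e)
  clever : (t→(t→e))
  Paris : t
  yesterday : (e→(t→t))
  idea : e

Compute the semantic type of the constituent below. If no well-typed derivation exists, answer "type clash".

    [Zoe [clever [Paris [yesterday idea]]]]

e

At [yesterday idea], yesterday : (e→(t→t)) takes idea : e, giving (t→t).
At [Paris [yesterday idea]], [yesterday idea] : (t→t) takes Paris : t, giving t.
At [clever [Paris [yesterday idea]]], clever : (t→(t→e)) takes [Paris [yesterday idea]] : t, giving (t→e).
At [Zoe [clever [Paris [yesterday idea]]]], Zoe : ((t→e)→e) takes [clever [Paris [yesterday idea]]] : (t→e), giving e.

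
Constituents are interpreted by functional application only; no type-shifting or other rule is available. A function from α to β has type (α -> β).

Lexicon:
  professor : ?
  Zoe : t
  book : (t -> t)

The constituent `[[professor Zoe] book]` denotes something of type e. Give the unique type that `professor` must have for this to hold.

(t -> ((t -> t) -> e))

[[professor Zoe] book] must have type e. The sister book has type (t -> t); that is not a function onto e, so [professor Zoe] must be the functor, of type ((t -> t) -> e).
[professor Zoe] must have type ((t -> t) -> e). The sister Zoe has type t; that is not a function onto ((t -> t) -> e), so professor must be the functor, of type (t -> ((t -> t) -> e)).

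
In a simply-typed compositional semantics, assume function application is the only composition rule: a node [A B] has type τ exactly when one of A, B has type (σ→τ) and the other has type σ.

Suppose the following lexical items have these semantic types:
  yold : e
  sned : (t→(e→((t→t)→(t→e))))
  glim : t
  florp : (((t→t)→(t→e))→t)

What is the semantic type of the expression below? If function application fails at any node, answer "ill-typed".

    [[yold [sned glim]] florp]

t

[sned glim]: (t→(e→((t→t)→(t→e)))) applied to t yields (e→((t→t)→(t→e))).
[yold [sned glim]]: (e→((t→t)→(t→e))) applied to e yields ((t→t)→(t→e)).
[[yold [sned glim]] florp]: (((t→t)→(t→e))→t) applied to ((t→t)→(t→e)) yields t.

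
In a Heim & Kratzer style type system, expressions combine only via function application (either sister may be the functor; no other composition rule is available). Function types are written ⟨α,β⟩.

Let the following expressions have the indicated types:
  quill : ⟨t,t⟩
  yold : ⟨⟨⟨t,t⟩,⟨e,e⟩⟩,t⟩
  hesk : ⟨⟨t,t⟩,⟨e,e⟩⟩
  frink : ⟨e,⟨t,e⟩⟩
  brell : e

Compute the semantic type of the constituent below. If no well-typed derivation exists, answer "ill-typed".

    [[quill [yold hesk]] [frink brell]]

e

[yold hesk]: yold is ⟨⟨⟨t,t⟩,⟨e,e⟩⟩,t⟩, hesk is ⟨⟨t,t⟩,⟨e,e⟩⟩; result t.
[quill [yold hesk]]: quill is ⟨t,t⟩, [yold hesk] is t; result t.
[frink brell]: frink is ⟨e,⟨t,e⟩⟩, brell is e; result ⟨t,e⟩.
[[quill [yold hesk]] [frink brell]]: [frink brell] is ⟨t,e⟩, [quill [yold hesk]] is t; result e.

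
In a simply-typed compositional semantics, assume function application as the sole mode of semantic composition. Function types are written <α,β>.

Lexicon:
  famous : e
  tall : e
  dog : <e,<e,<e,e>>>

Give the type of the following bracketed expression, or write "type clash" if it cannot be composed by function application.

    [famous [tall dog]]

[tall dog]: dog is <e,<e,<e,e>>>, tall is e; result <e,<e,e>>.
[famous [tall dog]]: [tall dog] is <e,<e,e>>, famous is e; result <e,e>.

<e,e>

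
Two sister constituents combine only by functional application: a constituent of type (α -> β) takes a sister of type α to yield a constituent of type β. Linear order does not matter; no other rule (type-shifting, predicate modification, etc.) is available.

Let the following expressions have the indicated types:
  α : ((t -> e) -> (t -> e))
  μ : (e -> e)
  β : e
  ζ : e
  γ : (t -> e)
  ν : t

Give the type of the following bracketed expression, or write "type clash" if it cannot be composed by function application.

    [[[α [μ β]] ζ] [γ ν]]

type clash

[μ β]: μ is (e -> e), β is e; result e.
[α [μ β]]: ((t -> e) -> (t -> e)) and e cannot combine by function application — type clash.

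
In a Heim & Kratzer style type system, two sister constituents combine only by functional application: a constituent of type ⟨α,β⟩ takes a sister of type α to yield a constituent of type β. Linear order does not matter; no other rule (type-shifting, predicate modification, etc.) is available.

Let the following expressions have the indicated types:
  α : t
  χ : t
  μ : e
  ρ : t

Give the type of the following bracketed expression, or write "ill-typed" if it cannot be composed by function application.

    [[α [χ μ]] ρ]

[χ μ]: t and e cannot combine by function application — type clash.

ill-typed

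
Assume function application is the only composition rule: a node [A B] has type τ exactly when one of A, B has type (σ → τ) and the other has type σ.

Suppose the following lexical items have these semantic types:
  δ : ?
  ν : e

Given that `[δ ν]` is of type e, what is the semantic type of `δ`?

At [δ ν] (required: e): ν is e, which is not a function with range e; hence δ is the functor — type (e → e).

(e → e)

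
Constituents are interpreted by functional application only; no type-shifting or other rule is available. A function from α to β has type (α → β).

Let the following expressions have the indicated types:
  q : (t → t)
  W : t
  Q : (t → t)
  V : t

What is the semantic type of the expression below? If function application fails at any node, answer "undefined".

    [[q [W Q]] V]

[W Q]: Q is (t → t), W is t; result t.
[q [W Q]]: q is (t → t), [W Q] is t; result t.
[[q [W Q]] V]: t with t — neither is a function whose domain matches the other; composition fails here.

undefined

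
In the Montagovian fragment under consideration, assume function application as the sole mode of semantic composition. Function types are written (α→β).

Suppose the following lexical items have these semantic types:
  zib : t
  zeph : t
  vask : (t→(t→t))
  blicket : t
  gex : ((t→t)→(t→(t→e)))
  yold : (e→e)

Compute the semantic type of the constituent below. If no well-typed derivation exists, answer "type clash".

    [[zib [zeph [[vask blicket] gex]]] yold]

[vask blicket]: (t→(t→t)) applied to t yields (t→t).
[[vask blicket] gex]: ((t→t)→(t→(t→e))) applied to (t→t) yields (t→(t→e)).
[zeph [[vask blicket] gex]]: (t→(t→e)) applied to t yields (t→e).
[zib [zeph [[vask blicket] gex]]]: (t→e) applied to t yields e.
[[zib [zeph [[vask blicket] gex]]] yold]: (e→e) applied to e yields e.

e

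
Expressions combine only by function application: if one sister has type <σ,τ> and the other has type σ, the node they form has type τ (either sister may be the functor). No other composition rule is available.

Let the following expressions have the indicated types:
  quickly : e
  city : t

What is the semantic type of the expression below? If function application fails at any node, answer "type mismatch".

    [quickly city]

[quickly city]: e with t — neither is a function whose domain matches the other; composition fails here.

type mismatch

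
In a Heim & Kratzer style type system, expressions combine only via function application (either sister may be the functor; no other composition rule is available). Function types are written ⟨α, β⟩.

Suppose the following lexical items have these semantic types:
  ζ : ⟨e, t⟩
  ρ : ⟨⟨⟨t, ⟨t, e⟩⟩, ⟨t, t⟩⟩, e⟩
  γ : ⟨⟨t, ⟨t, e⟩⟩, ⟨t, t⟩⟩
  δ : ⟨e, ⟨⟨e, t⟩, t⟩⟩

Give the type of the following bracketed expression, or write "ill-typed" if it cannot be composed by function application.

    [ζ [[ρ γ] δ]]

[ρ γ]: ρ is ⟨⟨⟨t, ⟨t, e⟩⟩, ⟨t, t⟩⟩, e⟩, γ is ⟨⟨t, ⟨t, e⟩⟩, ⟨t, t⟩⟩; result e.
[[ρ γ] δ]: δ is ⟨e, ⟨⟨e, t⟩, t⟩⟩, [ρ γ] is e; result ⟨⟨e, t⟩, t⟩.
[ζ [[ρ γ] δ]]: [[ρ γ] δ] is ⟨⟨e, t⟩, t⟩, ζ is ⟨e, t⟩; result t.

t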